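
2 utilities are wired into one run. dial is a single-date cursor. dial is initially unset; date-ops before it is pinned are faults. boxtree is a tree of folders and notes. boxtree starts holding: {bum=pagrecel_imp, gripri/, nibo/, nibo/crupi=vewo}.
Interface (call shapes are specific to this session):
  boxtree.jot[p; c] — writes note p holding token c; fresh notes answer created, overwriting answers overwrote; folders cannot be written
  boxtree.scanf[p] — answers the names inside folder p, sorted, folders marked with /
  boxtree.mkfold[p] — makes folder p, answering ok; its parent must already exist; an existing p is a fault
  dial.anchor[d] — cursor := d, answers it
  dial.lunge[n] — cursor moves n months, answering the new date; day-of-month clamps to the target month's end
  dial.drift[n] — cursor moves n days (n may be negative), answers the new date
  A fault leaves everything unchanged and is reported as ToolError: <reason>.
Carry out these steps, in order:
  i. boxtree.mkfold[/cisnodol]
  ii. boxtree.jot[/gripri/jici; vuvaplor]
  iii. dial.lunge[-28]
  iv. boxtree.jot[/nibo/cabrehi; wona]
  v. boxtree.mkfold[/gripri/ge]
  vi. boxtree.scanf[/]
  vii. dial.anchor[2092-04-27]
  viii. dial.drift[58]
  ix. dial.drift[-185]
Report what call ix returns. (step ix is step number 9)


> mkfold p→/cisnodol
= ok
> jot p→/gripri/jici c→vuvaplor
= created
> lunge n→-28
= ToolError: no date set
> jot p→/nibo/cabrehi c→wona
= created
> mkfold p→/gripri/ge
= ok
> scanf p→/
= [bum, cisnodol/, gripri/, nibo/]
> anchor d→2092-04-27
= 2092-04-27
> drift n→58
= 2092-06-24
> drift n→-185
= 2091-12-22

Answer: 2091-12-22


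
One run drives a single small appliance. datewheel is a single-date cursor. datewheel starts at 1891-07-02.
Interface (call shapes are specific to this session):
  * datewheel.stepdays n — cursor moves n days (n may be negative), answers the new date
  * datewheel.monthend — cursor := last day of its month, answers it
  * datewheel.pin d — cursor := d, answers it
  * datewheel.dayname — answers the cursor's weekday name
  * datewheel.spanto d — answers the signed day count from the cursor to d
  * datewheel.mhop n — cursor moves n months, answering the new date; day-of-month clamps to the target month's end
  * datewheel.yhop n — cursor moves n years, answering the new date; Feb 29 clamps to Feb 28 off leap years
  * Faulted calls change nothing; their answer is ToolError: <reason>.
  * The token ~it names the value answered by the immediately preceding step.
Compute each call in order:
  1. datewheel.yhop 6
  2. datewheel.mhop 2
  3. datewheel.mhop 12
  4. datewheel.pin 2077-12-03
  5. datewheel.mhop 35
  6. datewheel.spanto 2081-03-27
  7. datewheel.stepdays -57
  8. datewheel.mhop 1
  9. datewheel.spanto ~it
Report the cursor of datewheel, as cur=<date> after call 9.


$ yhop n='6'
[out] 1897-07-02
$ mhop n='2'
[out] 1897-09-02
$ mhop n='12'
[out] 1898-09-02
$ pin d='2077-12-03'
[out] 2077-12-03
$ mhop n='35'
[out] 2080-11-03
$ spanto d='2081-03-27'
[out] 144
$ stepdays n='-57'
[out] 2080-09-07
$ mhop n='1'
[out] 2080-10-07
$ spanto d='~it'
[out] 0

Answer: cur=2080-10-07


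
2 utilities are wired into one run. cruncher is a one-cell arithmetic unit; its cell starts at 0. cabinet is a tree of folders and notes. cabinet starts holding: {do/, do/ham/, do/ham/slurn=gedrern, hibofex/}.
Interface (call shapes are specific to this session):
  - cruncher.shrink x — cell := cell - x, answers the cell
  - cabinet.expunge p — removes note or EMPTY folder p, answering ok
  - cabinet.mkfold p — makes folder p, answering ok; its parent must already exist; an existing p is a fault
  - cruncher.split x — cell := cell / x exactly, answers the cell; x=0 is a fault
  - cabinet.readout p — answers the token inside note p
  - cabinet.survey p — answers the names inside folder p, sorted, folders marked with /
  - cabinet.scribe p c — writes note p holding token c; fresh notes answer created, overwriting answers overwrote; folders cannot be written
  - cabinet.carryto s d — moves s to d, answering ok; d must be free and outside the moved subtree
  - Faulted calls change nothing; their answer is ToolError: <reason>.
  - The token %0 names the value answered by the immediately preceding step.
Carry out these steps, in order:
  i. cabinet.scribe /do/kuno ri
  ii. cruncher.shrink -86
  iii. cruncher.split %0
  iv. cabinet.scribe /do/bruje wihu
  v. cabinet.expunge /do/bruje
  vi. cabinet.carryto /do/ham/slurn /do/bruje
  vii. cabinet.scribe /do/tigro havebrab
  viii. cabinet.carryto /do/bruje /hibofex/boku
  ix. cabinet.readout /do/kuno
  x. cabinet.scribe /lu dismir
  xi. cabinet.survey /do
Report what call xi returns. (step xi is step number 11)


Answer: [ham/, kuno, tigro]

Derivation:
[in] cabinet.scribe p→/do/kuno c→ri
= created
[in] cruncher.shrink x→-86
= 86
[in] cruncher.split x→%0
= 1
[in] cabinet.scribe p→/do/bruje c→wihu
= created
[in] cabinet.expunge p→/do/bruje
= ok
[in] cabinet.carryto s→/do/ham/slurn d→/do/bruje
= ok
[in] cabinet.scribe p→/do/tigro c→havebrab
= created
[in] cabinet.carryto s→/do/bruje d→/hibofex/boku
= ok
[in] cabinet.readout p→/do/kuno
= ri
[in] cabinet.scribe p→/lu c→dismir
= created
[in] cabinet.survey p→/do
= [ham/, kuno, tigro]


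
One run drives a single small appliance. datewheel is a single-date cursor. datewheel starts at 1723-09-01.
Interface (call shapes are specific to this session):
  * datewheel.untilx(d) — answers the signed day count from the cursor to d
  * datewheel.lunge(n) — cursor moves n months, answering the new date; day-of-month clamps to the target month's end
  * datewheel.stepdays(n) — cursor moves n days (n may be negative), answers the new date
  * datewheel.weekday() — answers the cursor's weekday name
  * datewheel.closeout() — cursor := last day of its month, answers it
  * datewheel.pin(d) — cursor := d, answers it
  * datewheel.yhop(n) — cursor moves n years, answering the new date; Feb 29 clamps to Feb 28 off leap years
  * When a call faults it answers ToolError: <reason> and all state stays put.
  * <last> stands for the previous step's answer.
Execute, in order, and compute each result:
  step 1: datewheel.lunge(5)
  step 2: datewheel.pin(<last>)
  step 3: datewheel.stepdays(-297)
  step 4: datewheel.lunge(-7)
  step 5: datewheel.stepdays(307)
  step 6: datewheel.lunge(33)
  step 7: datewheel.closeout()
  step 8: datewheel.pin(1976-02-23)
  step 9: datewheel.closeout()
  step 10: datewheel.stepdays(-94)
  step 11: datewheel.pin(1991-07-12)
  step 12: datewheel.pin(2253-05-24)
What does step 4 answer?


Answer: 1722-09-10

Derivation:
[in] lunge 5
:: 1724-02-01
[in] pin <last>
:: 1724-02-01
[in] stepdays -297
:: 1723-04-10
[in] lunge -7
:: 1722-09-10
[in] stepdays 307
:: 1723-07-14
[in] lunge 33
:: 1726-04-14
[in] closeout
:: 1726-04-30
[in] pin 1976-02-23
:: 1976-02-23
[in] closeout
:: 1976-02-29
[in] stepdays -94
:: 1975-11-27
[in] pin 1991-07-12
:: 1991-07-12
[in] pin 2253-05-24
:: 2253-05-24


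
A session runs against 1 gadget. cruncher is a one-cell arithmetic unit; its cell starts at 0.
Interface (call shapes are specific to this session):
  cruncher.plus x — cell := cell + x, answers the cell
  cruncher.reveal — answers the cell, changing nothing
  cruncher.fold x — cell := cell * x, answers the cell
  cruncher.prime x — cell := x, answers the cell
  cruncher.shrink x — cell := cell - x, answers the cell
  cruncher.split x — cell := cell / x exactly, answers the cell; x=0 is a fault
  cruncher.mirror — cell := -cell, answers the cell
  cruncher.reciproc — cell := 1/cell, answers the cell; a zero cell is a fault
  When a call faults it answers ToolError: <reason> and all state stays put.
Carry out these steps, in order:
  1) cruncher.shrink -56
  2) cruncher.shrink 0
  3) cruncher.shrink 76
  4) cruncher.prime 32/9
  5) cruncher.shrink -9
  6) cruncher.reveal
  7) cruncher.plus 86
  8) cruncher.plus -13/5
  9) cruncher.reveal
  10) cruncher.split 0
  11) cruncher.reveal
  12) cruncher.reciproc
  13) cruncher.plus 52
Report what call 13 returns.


Answer: 224581/4318

Derivation:
CALL cruncher.shrink[x: -56]
RET  56
CALL cruncher.shrink[x: 0]
RET  56
CALL cruncher.shrink[x: 76]
RET  -20
CALL cruncher.prime[x: 32/9]
RET  32/9
CALL cruncher.shrink[x: -9]
RET  113/9
CALL cruncher.reveal[]
RET  113/9
CALL cruncher.plus[x: 86]
RET  887/9
CALL cruncher.plus[x: -13/5]
RET  4318/45
CALL cruncher.reveal[]
RET  4318/45
CALL cruncher.split[x: 0]
RET  ToolError: division by zero
CALL cruncher.reveal[]
RET  4318/45
CALL cruncher.reciproc[]
RET  45/4318
CALL cruncher.plus[x: 52]
RET  224581/4318


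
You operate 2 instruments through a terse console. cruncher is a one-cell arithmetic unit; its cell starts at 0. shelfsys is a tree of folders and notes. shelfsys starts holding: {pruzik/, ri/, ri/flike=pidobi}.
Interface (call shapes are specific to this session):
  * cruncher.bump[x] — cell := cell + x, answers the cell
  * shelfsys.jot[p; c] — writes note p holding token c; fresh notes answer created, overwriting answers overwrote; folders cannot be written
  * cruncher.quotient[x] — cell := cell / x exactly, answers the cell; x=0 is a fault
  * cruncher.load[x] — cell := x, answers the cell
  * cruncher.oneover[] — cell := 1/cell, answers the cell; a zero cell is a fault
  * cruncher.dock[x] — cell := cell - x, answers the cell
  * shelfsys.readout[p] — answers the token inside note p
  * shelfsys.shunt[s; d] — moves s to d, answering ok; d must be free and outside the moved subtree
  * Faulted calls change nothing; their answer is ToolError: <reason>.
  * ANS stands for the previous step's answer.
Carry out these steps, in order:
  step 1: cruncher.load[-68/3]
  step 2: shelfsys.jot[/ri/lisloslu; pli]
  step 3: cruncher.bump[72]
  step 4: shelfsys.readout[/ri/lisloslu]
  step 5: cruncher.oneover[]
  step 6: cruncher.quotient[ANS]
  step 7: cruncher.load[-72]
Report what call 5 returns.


Act: load[x='-68/3']
Obs: -68/3
Act: jot[p='/ri/lisloslu'; c='pli']
Obs: created
Act: bump[x='72']
Obs: 148/3
Act: readout[p='/ri/lisloslu']
Obs: pli
Act: oneover[]
Obs: 3/148
Act: quotient[x='ANS']
Obs: 1
Act: load[x='-72']
Obs: -72

Answer: 3/148


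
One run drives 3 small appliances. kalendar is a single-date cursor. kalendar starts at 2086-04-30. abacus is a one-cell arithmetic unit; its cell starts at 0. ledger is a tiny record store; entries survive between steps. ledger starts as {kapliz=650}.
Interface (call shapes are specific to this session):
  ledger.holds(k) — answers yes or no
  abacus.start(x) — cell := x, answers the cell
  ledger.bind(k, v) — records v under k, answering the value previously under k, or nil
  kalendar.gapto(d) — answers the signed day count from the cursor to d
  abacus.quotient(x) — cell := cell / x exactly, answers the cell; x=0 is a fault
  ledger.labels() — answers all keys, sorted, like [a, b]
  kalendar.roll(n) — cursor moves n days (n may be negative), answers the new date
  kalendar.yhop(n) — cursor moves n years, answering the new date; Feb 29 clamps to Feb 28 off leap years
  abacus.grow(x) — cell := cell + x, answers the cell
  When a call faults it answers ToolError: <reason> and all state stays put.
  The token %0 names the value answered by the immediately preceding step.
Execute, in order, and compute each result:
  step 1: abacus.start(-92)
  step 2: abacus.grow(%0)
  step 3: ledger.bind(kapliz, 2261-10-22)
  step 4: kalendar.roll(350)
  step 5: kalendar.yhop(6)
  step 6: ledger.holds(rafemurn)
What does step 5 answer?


Do: abacus.start[x: -92]
See: -92
Do: abacus.grow[x: %0]
See: -184
Do: ledger.bind[k: kapliz; v: 2261-10-22]
See: 650
Do: kalendar.roll[n: 350]
See: 2087-04-15
Do: kalendar.yhop[n: 6]
See: 2093-04-15
Do: ledger.holds[k: rafemurn]
See: no

Answer: 2093-04-15


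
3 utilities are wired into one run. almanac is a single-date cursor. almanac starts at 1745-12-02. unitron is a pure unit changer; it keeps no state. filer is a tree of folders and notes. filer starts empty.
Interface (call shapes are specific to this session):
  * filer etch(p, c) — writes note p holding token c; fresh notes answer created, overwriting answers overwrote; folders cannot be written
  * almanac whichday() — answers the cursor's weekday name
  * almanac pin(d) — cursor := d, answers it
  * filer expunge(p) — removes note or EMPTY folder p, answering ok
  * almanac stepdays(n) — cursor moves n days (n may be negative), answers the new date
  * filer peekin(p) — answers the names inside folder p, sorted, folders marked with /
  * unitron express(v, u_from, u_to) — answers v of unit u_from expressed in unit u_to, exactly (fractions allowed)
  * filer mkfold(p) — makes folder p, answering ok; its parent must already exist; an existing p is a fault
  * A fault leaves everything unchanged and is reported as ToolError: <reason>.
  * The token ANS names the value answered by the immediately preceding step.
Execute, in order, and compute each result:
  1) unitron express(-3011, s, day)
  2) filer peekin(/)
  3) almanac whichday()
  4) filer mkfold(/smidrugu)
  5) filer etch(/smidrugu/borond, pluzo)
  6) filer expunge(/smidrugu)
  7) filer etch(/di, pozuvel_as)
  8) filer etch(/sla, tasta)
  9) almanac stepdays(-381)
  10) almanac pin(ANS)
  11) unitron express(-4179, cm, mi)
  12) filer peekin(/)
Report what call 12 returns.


→ unitron express(-3011, s, day)
← -3011/86400
→ filer peekin(/)
← []
→ almanac whichday()
← Thursday
→ filer mkfold(/smidrugu)
← ok
→ filer etch(/smidrugu/borond, pluzo)
← created
→ filer expunge(/smidrugu)
← ToolError: not empty
→ filer etch(/di, pozuvel_as)
← created
→ filer etch(/sla, tasta)
← created
→ almanac stepdays(-381)
← 1744-11-16
→ almanac pin(ANS)
← 1744-11-16
→ unitron express(-4179, cm, mi)
← -6965/268224
→ filer peekin(/)
← [di, sla, smidrugu/]

Answer: [di, sla, smidrugu/]


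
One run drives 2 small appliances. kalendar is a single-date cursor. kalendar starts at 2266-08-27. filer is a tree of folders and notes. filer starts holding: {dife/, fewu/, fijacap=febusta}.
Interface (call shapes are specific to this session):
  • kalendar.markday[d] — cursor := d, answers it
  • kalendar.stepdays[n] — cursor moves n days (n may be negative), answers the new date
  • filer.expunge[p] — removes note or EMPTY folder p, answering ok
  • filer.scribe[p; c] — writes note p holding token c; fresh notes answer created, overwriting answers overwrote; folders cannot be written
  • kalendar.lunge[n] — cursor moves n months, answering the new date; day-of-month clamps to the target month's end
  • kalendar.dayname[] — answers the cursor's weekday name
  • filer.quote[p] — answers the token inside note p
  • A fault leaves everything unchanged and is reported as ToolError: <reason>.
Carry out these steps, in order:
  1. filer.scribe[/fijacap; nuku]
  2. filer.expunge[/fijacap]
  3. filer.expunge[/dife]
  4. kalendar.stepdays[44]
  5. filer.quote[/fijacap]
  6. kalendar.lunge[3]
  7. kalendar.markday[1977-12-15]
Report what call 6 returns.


I use filer.scribe passing p: /fijacap, c: nuku, and see overwrote.
Now I run filer.expunge passing p: /fijacap, and observe ok.
Using filer.expunge passing p: /dife, → ok.
Then kalendar.stepdays passing n: 44, → 2266-10-10.
Calling filer.quote passing p: /fijacap: ToolError: not found.
Invoking kalendar.lunge passing n: 3, giving 2267-01-10.
Using kalendar.markday passing d: 1977-12-15, yielding 1977-12-15.

Answer: 2267-01-10


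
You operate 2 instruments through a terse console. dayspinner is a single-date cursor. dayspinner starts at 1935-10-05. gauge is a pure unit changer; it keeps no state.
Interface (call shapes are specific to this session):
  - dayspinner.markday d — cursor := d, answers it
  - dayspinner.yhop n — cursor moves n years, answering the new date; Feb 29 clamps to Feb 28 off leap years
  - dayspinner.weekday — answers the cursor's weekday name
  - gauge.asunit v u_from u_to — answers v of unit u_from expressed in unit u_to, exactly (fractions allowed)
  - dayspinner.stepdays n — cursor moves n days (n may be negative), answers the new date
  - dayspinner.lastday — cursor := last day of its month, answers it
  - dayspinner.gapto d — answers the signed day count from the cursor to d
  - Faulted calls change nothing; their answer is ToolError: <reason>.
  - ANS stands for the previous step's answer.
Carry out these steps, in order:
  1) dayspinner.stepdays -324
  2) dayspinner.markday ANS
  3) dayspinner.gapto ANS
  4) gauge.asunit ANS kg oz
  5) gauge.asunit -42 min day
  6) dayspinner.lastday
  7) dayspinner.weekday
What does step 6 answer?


Using dayspinner.stepdays using n→-324, and see 1934-11-15.
Then dayspinner.markday using d→ANS, → 1934-11-15.
Invoking dayspinner.gapto using d→ANS, and get 0.
I run gauge.asunit using v→ANS, u_from→kg, u_to→oz, — result: 0.
Using gauge.asunit using v→-42, u_from→min, u_to→day: -7/240.
Next I call dayspinner.lastday, — result: 1934-11-30.
I run dayspinner.weekday: Friday.

Answer: 1934-11-30


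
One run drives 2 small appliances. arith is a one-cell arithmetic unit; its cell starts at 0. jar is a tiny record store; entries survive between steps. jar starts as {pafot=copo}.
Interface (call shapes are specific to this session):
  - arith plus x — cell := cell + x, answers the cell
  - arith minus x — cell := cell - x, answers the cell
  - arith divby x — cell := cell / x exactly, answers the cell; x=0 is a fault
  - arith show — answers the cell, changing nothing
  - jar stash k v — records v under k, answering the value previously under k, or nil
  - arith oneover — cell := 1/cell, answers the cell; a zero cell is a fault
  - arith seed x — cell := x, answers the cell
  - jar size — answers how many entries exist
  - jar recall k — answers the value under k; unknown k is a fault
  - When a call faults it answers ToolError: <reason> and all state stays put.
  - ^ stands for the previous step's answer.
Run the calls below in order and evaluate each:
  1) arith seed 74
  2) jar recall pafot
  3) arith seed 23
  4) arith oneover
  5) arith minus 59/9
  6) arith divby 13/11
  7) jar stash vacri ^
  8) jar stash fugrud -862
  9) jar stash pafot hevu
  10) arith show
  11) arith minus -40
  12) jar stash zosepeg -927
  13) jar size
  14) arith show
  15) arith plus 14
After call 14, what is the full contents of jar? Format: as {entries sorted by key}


==> arith seed(74)
<== 74
==> jar recall(pafot)
<== copo
==> arith seed(23)
<== 23
==> arith oneover()
<== 1/23
==> arith minus(59/9)
<== -1348/207
==> arith divby(13/11)
<== -14828/2691
==> jar stash(vacri, ^)
<== nil
==> jar stash(fugrud, -862)
<== nil
==> jar stash(pafot, hevu)
<== copo
==> arith show()
<== -14828/2691
==> arith minus(-40)
<== 92812/2691
==> jar stash(zosepeg, -927)
<== nil
==> jar size()
<== 4
==> arith show()
<== 92812/2691
==> arith plus(14)
<== 130486/2691

Answer: {fugrud=-862, pafot=hevu, vacri=-14828/2691, zosepeg=-927}


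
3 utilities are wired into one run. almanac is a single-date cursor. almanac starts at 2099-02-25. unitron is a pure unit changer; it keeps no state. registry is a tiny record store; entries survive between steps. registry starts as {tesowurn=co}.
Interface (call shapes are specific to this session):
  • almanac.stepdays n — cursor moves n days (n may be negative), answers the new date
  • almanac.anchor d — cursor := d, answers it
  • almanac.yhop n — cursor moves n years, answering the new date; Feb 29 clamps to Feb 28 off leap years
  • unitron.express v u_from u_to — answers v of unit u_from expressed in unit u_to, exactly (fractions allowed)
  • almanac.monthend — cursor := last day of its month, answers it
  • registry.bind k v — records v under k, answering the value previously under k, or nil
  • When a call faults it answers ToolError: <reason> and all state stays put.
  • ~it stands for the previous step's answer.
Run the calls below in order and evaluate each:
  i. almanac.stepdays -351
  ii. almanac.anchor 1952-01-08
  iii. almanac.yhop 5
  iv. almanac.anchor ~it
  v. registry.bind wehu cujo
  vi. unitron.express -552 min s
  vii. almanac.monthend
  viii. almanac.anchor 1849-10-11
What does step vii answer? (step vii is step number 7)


;; 1. almanac.stepdays(n=-351) => 2098-03-11
;; 2. almanac.anchor(d=1952-01-08) => 1952-01-08
;; 3. almanac.yhop(n=5) => 1957-01-08
;; 4. almanac.anchor(d=~it) => 1957-01-08
;; 5. registry.bind(k=wehu, v=cujo) => nil
;; 6. unitron.express(v=-552, u_from=min, u_to=s) => -33120
;; 7. almanac.monthend() => 1957-01-31
;; 8. almanac.anchor(d=1849-10-11) => 1849-10-11

Answer: 1957-01-31


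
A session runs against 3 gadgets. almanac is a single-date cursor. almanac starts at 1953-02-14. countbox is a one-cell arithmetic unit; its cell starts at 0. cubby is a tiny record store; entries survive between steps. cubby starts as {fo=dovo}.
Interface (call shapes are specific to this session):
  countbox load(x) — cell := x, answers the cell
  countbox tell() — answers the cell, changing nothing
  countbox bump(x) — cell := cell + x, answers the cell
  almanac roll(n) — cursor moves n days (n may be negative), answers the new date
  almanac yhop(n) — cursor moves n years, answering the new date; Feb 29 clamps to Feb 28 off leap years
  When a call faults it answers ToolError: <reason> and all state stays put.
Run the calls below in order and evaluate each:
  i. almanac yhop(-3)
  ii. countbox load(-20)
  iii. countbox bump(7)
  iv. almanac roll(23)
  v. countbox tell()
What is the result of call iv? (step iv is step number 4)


Answer: 1950-03-09

Derivation:
==> almanac yhop(n: -3)
<== 1950-02-14
==> countbox load(x: -20)
<== -20
==> countbox bump(x: 7)
<== -13
==> almanac roll(n: 23)
<== 1950-03-09
==> countbox tell()
<== -13


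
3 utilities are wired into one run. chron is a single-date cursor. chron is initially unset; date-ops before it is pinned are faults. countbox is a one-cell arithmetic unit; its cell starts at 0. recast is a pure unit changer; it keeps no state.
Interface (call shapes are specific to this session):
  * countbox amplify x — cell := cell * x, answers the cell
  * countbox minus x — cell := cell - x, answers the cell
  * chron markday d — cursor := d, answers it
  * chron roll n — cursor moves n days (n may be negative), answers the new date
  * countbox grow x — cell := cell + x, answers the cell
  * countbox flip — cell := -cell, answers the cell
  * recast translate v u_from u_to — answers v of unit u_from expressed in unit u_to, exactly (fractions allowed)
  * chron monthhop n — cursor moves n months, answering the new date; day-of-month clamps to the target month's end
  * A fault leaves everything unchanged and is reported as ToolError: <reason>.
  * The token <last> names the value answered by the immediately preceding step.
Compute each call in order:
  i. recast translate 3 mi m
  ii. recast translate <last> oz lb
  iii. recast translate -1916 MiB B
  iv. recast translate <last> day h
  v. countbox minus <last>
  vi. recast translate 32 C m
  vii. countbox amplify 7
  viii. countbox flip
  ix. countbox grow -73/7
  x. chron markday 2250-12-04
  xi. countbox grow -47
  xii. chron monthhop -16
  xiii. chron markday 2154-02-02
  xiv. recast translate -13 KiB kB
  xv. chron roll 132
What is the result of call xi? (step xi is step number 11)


Answer: -2362668220818/7

Derivation:
==> recast translate(v→3, u_from→mi, u_to→m)
<== 603504/125
==> recast translate(v→<last>, u_from→oz, u_to→lb)
<== 37719/125
==> recast translate(v→-1916, u_from→MiB, u_to→B)
<== -2009071616
==> recast translate(v→<last>, u_from→day, u_to→h)
<== -48217718784
==> countbox minus(x→<last>)
<== 48217718784
==> recast translate(v→32, u_from→C, u_to→m)
<== ToolError: incompatible units
==> countbox amplify(x→7)
<== 337524031488
==> countbox flip()
<== -337524031488
==> countbox grow(x→-73/7)
<== -2362668220489/7
==> chron markday(d→2250-12-04)
<== 2250-12-04
==> countbox grow(x→-47)
<== -2362668220818/7
==> chron monthhop(n→-16)
<== 2249-08-04
==> chron markday(d→2154-02-02)
<== 2154-02-02
==> recast translate(v→-13, u_from→KiB, u_to→kB)
<== -1664/125
==> chron roll(n→132)
<== 2154-06-14


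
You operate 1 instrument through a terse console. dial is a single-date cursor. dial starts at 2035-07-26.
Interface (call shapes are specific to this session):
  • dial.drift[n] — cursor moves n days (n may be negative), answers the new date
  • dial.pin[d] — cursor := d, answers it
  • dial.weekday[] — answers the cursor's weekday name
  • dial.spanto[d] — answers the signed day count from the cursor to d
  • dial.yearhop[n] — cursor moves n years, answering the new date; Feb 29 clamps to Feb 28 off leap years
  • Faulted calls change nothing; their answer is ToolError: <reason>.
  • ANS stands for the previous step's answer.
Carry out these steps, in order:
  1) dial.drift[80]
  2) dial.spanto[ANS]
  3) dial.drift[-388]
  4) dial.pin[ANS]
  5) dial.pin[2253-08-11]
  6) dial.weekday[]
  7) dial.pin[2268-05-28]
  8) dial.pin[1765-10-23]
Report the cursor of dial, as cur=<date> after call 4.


[in] dial.drift n=80
[out] 2035-10-14
[in] dial.spanto d=ANS
[out] 0
[in] dial.drift n=-388
[out] 2034-09-21
[in] dial.pin d=ANS
[out] 2034-09-21
[in] dial.pin d=2253-08-11
[out] 2253-08-11
[in] dial.weekday
[out] Thursday
[in] dial.pin d=2268-05-28
[out] 2268-05-28
[in] dial.pin d=1765-10-23
[out] 1765-10-23

Answer: cur=2034-09-21


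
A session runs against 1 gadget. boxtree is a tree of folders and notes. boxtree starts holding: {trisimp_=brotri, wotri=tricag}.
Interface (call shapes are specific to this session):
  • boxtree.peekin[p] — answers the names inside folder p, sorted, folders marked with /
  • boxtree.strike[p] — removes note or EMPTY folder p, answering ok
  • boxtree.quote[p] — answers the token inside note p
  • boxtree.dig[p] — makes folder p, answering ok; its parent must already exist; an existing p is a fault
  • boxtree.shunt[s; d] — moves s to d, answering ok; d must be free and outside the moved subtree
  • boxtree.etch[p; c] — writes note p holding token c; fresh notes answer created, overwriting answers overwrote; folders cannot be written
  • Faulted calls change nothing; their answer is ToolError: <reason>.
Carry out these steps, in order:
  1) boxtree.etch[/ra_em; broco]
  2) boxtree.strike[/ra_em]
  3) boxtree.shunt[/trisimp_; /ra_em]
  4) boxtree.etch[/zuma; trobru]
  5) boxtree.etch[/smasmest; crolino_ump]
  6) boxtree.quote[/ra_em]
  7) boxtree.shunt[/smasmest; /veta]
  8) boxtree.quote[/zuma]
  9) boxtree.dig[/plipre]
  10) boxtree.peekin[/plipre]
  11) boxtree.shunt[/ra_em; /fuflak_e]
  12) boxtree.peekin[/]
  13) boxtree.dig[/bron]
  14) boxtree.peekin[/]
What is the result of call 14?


Step: etch[p='/ra_em'; c='broco']
Result: created
Step: strike[p='/ra_em']
Result: ok
Step: shunt[s='/trisimp_'; d='/ra_em']
Result: ok
Step: etch[p='/zuma'; c='trobru']
Result: created
Step: etch[p='/smasmest'; c='crolino_ump']
Result: created
Step: quote[p='/ra_em']
Result: brotri
Step: shunt[s='/smasmest'; d='/veta']
Result: ok
Step: quote[p='/zuma']
Result: trobru
Step: dig[p='/plipre']
Result: ok
Step: peekin[p='/plipre']
Result: []
Step: shunt[s='/ra_em'; d='/fuflak_e']
Result: ok
Step: peekin[p='/']
Result: [fuflak_e, plipre/, veta, wotri, zuma]
Step: dig[p='/bron']
Result: ok
Step: peekin[p='/']
Result: [bron/, fuflak_e, plipre/, veta, wotri, zuma]

Answer: [bron/, fuflak_e, plipre/, veta, wotri, zuma]


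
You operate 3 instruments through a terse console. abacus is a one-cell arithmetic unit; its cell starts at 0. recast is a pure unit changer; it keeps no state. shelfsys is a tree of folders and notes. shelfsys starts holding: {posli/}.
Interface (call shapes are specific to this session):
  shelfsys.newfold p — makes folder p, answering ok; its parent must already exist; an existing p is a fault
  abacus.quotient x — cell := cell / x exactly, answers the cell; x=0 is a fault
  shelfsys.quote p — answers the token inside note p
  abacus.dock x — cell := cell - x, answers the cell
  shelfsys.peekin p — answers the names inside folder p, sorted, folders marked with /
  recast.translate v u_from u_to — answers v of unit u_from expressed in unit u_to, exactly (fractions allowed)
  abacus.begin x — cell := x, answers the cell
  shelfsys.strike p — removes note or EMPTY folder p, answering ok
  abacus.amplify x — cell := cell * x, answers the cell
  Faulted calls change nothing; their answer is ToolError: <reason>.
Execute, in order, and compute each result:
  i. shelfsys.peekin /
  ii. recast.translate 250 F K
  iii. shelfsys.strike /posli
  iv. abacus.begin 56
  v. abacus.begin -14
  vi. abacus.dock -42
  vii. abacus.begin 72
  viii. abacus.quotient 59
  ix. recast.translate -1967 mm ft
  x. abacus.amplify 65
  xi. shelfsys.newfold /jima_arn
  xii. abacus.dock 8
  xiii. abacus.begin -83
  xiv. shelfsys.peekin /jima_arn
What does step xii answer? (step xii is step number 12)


Answer: 4208/59

Derivation:
==> peekin(p→/)
<== [posli/]
==> translate(v→250, u_from→F, u_to→K)
<== 70967/180
==> strike(p→/posli)
<== ok
==> begin(x→56)
<== 56
==> begin(x→-14)
<== -14
==> dock(x→-42)
<== 28
==> begin(x→72)
<== 72
==> quotient(x→59)
<== 72/59
==> translate(v→-1967, u_from→mm, u_to→ft)
<== -9835/1524
==> amplify(x→65)
<== 4680/59
==> newfold(p→/jima_arn)
<== ok
==> dock(x→8)
<== 4208/59
==> begin(x→-83)
<== -83
==> peekin(p→/jima_arn)
<== []


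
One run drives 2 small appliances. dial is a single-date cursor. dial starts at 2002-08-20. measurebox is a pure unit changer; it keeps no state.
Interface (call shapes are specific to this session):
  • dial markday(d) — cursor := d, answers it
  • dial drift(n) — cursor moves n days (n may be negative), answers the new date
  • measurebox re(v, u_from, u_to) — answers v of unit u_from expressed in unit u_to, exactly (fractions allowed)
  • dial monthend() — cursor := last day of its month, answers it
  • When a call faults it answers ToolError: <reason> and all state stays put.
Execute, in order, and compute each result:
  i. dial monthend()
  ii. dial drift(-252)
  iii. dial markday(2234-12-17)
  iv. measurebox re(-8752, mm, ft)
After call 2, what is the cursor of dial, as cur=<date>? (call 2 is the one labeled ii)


Answer: cur=2001-12-22

Derivation:
→ dial monthend()
← 2002-08-31
→ dial drift(n=-252)
← 2001-12-22
→ dial markday(d=2234-12-17)
← 2234-12-17
→ measurebox re(v=-8752, u_from=mm, u_to=ft)
← -10940/381


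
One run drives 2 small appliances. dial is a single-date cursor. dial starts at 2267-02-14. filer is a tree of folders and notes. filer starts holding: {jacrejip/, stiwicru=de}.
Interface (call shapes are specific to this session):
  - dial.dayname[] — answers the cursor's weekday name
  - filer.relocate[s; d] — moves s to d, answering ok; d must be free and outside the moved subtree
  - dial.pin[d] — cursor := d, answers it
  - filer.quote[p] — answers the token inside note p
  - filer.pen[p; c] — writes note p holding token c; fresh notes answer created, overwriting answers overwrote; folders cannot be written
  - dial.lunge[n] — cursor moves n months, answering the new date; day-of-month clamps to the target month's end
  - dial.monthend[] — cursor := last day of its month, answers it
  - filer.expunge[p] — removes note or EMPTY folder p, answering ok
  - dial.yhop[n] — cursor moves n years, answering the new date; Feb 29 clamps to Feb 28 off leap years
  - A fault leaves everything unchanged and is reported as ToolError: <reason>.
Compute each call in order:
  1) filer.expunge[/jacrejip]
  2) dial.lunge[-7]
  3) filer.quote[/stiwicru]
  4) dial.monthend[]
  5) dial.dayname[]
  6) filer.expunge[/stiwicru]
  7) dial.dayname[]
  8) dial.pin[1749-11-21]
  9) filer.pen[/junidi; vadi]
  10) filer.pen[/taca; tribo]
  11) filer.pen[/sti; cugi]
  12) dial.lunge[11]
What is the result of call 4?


Answer: 2266-07-31

Derivation:
~$ expunge p='/jacrejip'
= ok
~$ lunge n='-7'
= 2266-07-14
~$ quote p='/stiwicru'
= de
~$ monthend
= 2266-07-31
~$ dayname
= Tuesday
~$ expunge p='/stiwicru'
= ok
~$ dayname
= Tuesday
~$ pin d='1749-11-21'
= 1749-11-21
~$ pen p='/junidi' c='vadi'
= created
~$ pen p='/taca' c='tribo'
= created
~$ pen p='/sti' c='cugi'
= created
~$ lunge n='11'
= 1750-10-21


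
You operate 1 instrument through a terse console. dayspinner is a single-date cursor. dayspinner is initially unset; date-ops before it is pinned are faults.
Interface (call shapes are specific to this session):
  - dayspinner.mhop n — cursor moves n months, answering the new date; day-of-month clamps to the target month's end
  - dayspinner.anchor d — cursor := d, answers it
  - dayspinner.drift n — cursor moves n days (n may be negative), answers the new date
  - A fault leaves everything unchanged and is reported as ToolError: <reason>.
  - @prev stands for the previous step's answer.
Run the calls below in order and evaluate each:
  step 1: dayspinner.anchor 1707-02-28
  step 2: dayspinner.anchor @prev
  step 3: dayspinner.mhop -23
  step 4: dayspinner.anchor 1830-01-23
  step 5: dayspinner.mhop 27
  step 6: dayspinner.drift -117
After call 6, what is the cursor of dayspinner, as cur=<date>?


Answer: cur=1831-12-28

Derivation:
>> dayspinner.anchor(d=1707-02-28)
<< 1707-02-28
>> dayspinner.anchor(d=@prev)
<< 1707-02-28
>> dayspinner.mhop(n=-23)
<< 1705-03-28
>> dayspinner.anchor(d=1830-01-23)
<< 1830-01-23
>> dayspinner.mhop(n=27)
<< 1832-04-23
>> dayspinner.drift(n=-117)
<< 1831-12-28


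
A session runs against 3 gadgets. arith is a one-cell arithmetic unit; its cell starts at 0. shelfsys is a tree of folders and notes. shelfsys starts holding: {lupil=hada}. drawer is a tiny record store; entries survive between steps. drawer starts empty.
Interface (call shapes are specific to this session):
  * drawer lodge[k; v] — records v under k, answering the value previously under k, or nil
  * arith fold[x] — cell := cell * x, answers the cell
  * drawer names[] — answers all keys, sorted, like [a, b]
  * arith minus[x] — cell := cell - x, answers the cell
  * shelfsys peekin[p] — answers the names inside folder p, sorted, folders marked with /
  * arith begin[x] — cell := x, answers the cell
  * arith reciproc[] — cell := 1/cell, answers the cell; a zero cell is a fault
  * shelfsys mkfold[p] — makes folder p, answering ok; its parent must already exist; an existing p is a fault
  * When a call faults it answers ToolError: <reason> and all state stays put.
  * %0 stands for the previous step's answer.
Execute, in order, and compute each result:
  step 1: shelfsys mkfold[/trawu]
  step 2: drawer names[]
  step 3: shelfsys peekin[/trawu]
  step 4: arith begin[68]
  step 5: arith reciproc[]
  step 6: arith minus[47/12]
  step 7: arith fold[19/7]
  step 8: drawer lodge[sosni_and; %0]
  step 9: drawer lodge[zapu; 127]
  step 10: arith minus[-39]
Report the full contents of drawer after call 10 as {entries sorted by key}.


Answer: {sosni_and=-3781/357, zapu=127}

Derivation:
Act: shelfsys mkfold[p: /trawu]
Obs: ok
Act: drawer names[]
Obs: []
Act: shelfsys peekin[p: /trawu]
Obs: []
Act: arith begin[x: 68]
Obs: 68
Act: arith reciproc[]
Obs: 1/68
Act: arith minus[x: 47/12]
Obs: -199/51
Act: arith fold[x: 19/7]
Obs: -3781/357
Act: drawer lodge[k: sosni_and; v: %0]
Obs: nil
Act: drawer lodge[k: zapu; v: 127]
Obs: nil
Act: arith minus[x: -39]
Obs: 10142/357


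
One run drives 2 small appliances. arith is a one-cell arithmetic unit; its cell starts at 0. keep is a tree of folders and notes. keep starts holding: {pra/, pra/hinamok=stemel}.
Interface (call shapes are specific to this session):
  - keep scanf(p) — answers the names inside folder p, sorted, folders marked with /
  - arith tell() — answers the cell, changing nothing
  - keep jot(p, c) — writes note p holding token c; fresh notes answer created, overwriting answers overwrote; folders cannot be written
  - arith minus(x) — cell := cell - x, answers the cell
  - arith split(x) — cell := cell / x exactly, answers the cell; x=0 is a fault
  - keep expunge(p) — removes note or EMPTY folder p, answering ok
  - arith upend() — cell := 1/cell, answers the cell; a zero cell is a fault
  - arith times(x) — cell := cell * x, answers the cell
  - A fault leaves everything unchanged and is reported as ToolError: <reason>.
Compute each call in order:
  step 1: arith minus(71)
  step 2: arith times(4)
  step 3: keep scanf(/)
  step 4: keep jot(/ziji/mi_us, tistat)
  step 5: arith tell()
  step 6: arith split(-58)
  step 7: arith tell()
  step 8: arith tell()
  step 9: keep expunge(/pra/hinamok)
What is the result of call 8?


% arith minus x→71
:: -71
% arith times x→4
:: -284
% keep scanf p→/
:: [pra/]
% keep jot p→/ziji/mi_us c→tistat
:: ToolError: no parent
% arith tell
:: -284
% arith split x→-58
:: 142/29
% arith tell
:: 142/29
% arith tell
:: 142/29
% keep expunge p→/pra/hinamok
:: ok

Answer: 142/29


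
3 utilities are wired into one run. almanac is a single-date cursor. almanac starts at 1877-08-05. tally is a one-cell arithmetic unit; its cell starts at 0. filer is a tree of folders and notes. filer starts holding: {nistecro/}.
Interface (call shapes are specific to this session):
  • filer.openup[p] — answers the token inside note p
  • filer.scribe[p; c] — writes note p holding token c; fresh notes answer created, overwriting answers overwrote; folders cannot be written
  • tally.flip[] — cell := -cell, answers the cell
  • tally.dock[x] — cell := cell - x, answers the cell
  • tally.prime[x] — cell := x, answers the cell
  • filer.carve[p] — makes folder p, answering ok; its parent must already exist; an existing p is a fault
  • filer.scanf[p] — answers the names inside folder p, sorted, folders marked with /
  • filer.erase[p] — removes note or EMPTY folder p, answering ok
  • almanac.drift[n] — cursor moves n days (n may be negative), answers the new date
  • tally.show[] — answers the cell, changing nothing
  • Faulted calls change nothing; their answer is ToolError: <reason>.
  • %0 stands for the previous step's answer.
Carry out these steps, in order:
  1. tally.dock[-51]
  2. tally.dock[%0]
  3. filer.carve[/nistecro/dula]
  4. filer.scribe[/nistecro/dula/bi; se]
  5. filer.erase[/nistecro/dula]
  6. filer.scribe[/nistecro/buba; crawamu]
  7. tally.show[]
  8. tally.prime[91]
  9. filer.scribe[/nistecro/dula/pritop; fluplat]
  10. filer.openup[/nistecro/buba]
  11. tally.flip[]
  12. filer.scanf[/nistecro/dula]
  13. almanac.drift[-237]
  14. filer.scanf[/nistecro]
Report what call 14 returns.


% 1. tally.dock(-51) ~> 51
% 2. tally.dock(%0) ~> 0
% 3. filer.carve(/nistecro/dula) ~> ok
% 4. filer.scribe(/nistecro/dula/bi, se) ~> created
% 5. filer.erase(/nistecro/dula) ~> ToolError: not empty
% 6. filer.scribe(/nistecro/buba, crawamu) ~> created
% 7. tally.show() ~> 0
% 8. tally.prime(91) ~> 91
% 9. filer.scribe(/nistecro/dula/pritop, fluplat) ~> created
% 10. filer.openup(/nistecro/buba) ~> crawamu
% 11. tally.flip() ~> -91
% 12. filer.scanf(/nistecro/dula) ~> [bi, pritop]
% 13. almanac.drift(-237) ~> 1876-12-11
% 14. filer.scanf(/nistecro) ~> [buba, dula/]

Answer: [buba, dula/]


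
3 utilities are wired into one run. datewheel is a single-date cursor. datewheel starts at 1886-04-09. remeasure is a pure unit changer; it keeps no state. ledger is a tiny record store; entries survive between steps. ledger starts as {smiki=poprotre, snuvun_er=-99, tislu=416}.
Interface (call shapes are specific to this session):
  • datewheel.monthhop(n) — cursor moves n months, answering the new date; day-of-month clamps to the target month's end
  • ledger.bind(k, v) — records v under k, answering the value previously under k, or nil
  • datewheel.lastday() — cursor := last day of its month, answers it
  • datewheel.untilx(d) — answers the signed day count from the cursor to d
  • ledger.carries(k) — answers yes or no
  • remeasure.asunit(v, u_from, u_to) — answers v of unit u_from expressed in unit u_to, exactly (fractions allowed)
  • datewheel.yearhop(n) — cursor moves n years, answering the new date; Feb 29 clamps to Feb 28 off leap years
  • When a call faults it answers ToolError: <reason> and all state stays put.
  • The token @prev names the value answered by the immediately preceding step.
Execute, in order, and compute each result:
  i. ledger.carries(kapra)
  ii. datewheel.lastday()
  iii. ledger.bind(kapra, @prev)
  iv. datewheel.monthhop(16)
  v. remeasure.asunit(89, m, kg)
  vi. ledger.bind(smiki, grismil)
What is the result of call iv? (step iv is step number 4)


Calling ledger.carries on k: kapra: no.
I call datewheel.lastday, and get 1886-04-30.
Invoking ledger.bind on k: kapra, v: @prev, — result: nil.
Calling datewheel.monthhop on n: 16, → 1887-08-30.
I try remeasure.asunit on v: 89, u_from: m, u_to: kg, and observe ToolError: incompatible units.
Now I run ledger.bind on k: smiki, v: grismil, which returns poprotre.

Answer: 1887-08-30
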